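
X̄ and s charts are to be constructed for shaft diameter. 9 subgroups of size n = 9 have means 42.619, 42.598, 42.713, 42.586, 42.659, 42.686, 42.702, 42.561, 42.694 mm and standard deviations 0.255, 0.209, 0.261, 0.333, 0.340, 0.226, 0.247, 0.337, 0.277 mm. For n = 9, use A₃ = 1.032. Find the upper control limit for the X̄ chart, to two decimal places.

X̄̄ = (42.619 + 42.598 + 42.713 + 42.586 + 42.659 + 42.686 + 42.702 + 42.561 + 42.694) / 9 = 42.6464
s̄ = (0.255 + 0.209 + 0.261 + 0.333 + 0.340 + 0.226 + 0.247 + 0.337 + 0.277) / 9 = 0.2761
UCL = X̄̄ + A₃·s̄ = 42.6464 + 1.032 × 0.2761 = 42.9314

42.93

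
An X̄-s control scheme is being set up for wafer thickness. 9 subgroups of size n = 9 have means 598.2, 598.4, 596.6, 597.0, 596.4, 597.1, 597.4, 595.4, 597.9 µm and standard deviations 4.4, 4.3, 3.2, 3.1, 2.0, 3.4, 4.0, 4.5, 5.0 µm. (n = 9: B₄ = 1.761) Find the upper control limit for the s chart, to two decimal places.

s̄ = (4.4 + 4.3 + 3.2 + 3.1 + 2.0 + 3.4 + 4.0 + 4.5 + 5.0) / 9 = 3.7667
UCL_s = B₄·s̄ = 1.761 × 3.7667 = 6.6331

6.63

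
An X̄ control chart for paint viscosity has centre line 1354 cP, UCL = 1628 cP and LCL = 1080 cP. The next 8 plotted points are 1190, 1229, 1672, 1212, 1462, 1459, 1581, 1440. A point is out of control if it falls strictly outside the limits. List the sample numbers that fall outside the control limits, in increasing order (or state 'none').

3

Compare each point to [1080, 1628]: sample 3 = 1672 > UCL.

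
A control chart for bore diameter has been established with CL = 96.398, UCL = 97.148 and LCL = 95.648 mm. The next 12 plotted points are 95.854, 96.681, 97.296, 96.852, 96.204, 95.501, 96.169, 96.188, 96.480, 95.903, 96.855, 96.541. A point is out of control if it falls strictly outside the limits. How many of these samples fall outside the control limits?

2

Compare each point to [95.648, 97.148]: sample 3 = 97.296 > UCL; sample 6 = 95.501 < LCL.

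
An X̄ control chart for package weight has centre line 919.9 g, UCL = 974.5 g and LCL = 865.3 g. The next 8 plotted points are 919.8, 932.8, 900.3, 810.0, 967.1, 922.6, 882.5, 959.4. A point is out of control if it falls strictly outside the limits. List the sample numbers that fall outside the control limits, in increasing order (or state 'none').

4

Compare each point to [865.3, 974.5]: sample 4 = 810.0 < LCL.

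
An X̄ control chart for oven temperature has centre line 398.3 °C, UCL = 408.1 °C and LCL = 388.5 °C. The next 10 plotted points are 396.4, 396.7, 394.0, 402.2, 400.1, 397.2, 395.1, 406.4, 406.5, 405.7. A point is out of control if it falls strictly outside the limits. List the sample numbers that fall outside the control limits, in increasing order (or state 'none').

none

All 10 points lie within [388.5, 408.1].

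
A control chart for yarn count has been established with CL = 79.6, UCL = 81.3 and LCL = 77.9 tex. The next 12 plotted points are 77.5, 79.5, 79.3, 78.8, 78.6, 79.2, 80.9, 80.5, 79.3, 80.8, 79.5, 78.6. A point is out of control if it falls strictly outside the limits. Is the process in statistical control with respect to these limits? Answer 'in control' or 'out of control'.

out of control

Compare each point to [77.9, 81.3]: sample 1 = 77.5 < LCL.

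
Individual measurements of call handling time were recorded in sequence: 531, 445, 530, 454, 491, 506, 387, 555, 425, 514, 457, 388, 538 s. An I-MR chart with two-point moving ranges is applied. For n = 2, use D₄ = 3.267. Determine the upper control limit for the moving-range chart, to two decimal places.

294.30

Moving ranges: 86, 85, 76, 37, 15, 119, 168, 130, 89, 57, 69, 150; M̄R̄ = 1081.0000 / 12 = 90.0833
UCL_MR = D₄·M̄R̄ = 3.267 × 90.0833 = 294.3022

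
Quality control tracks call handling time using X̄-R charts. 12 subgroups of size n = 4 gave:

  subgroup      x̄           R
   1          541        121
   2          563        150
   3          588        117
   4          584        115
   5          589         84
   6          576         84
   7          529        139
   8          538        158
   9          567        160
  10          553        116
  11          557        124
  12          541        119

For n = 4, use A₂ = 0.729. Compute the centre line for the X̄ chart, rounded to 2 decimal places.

560.50

X̄̄ = (541 + 563 + 588 + 584 + 589 + 576 + 529 + 538 + 567 + 553 + 557 + 541) / 12 = 6726.0000 / 12 = 560.5000
CL = X̄̄ = 560.5000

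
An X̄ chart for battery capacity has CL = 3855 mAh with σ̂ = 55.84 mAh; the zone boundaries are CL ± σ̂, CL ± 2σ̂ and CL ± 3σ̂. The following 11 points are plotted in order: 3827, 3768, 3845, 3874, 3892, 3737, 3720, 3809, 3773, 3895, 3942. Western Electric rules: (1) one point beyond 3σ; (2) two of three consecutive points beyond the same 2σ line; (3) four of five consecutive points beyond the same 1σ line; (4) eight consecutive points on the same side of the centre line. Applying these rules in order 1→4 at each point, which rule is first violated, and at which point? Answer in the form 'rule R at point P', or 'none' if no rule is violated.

rule 2 at point 7

Zone of each point (C = within 1σ̂, B = 1σ̂–2σ̂, A = 2σ̂–3σ̂, * = beyond 3σ̂; sign = side of CL): 1:-C, 2:-B, 3:-C, 4:+C, 5:+C, 6:-A, 7:-A, 8:-C, 9:-B, 10:+C, 11:+B
Rule 2 (two of three consecutive points beyond the same 2σ limit) is satisfied at point 7.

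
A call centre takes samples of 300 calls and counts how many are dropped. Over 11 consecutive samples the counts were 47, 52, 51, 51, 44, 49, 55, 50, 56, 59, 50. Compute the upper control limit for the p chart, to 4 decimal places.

0.2361

p̄ = Σdᵢ / (k·n) = 564 / (11 × 300) = 0.17091
UCL = p̄ + 3·√(p̄(1−p̄)/n) = 0.17091 + 3 × √(0.17091×0.82909/300) = 0.17091 + 3 × 0.02173 = 0.23611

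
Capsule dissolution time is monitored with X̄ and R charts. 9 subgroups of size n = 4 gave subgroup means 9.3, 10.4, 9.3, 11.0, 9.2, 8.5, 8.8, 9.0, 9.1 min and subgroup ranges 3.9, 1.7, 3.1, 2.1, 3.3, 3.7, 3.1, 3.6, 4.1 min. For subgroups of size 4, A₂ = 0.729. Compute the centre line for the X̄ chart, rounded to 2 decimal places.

X̄̄ = (9.3 + 10.4 + 9.3 + 11.0 + 9.2 + 8.5 + 8.8 + 9.0 + 9.1) / 9 = 84.6000 / 9 = 9.4000
CL = X̄̄ = 9.4000

9.40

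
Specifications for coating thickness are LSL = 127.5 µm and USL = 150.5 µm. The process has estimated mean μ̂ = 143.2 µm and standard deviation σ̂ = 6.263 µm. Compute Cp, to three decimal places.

0.612

Cp = (USL − LSL) / (6σ̂) = (150.5 − 127.5) / (6 × 6.263) = 23.0000 / 37.5780 = 0.6121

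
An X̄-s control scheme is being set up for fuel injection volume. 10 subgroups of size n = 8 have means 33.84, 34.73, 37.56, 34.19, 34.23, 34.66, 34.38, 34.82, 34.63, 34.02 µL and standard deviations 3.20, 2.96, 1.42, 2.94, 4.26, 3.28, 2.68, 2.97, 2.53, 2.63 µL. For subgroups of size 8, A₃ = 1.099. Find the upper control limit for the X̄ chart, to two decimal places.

37.88

X̄̄ = (33.84 + 34.73 + 37.56 + 34.19 + 34.23 + 34.66 + 34.38 + 34.82 + 34.63 + 34.02) / 10 = 34.7060
s̄ = (3.20 + 2.96 + 1.42 + 2.94 + 4.26 + 3.28 + 2.68 + 2.97 + 2.53 + 2.63) / 10 = 2.8870
UCL = X̄̄ + A₃·s̄ = 34.7060 + 1.099 × 2.8870 = 37.8788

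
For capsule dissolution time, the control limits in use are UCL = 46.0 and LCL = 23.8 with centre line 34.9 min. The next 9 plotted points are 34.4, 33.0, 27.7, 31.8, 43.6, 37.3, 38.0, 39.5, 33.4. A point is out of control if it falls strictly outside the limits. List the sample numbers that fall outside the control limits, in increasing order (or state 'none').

none

All 9 points lie within [23.8, 46.0].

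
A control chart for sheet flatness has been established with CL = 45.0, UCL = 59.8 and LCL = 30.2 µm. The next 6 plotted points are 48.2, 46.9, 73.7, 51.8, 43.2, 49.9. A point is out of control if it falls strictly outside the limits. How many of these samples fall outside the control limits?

Compare each point to [30.2, 59.8]: sample 3 = 73.7 > UCL.

1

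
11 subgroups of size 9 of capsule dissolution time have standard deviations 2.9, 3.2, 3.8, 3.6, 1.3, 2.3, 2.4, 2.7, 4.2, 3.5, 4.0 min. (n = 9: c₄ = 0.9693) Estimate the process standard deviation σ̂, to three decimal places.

s̄ = (2.9 + 3.2 + 3.8 + 3.6 + 1.3 + 2.3 + 2.4 + 2.7 + 4.2 + 3.5 + 4.0) / 11 = 3.0818
σ̂ = s̄ / c₄ = 3.0818 / 0.9693 = 3.1794

3.179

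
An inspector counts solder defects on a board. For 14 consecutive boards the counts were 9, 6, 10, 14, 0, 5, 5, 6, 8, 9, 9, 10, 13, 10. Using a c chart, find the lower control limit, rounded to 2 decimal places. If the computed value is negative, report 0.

c̄ = (9 + 6 + 10 + 14 + 0 + 5 + 5 + 6 + 8 + 9 + 9 + 10 + 13 + 10) / 14 = 114 / 14 = 8.1429
LCL = c̄ − 3√c̄ = 8.1429 − 3 × 2.8536 = -0.4179 → 0 (cannot be negative)

0.00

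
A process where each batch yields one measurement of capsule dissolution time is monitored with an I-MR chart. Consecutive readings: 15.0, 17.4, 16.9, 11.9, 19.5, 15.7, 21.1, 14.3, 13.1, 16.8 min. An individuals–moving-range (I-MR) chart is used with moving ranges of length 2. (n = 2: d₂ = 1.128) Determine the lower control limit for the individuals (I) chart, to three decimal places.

5.413

X̄ = (15.0 + 17.4 + 16.9 + 11.9 + 19.5 + 15.7 + 21.1 + 14.3 + 13.1 + 16.8) / 10 = 16.1700
Moving ranges: 2.4, 0.5, 5.0, 7.6, 3.8, 5.4, 6.8, 1.2, 3.7; M̄R̄ = 36.4000 / 9 = 4.0444
LCL = X̄ − 3·M̄R̄/d₂ = 16.1700 − 3 × 4.0444 / 1.128 = 5.4135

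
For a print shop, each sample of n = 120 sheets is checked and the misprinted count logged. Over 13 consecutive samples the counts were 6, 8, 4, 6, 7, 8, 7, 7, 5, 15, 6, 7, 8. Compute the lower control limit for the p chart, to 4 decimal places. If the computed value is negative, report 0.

p̄ = Σdᵢ / (k·n) = 94 / (13 × 120) = 0.06026
LCL = p̄ − 3·√(p̄(1−p̄)/n) = 0.06026 − 3 × 0.02172 = -0.00491 → 0 (negative, so LCL = 0)

0.0000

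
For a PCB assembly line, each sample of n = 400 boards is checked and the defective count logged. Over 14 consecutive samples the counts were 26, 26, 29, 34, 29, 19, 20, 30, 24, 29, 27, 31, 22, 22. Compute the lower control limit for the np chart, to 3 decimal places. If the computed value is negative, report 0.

11.419

p̄ = Σdᵢ / (k·n) = 368 / (14 × 400) = 0.06571
LCL = np̄ − 3·√(np̄(1−p̄)) = 26.2857 − 3 × 4.9556 = 11.4188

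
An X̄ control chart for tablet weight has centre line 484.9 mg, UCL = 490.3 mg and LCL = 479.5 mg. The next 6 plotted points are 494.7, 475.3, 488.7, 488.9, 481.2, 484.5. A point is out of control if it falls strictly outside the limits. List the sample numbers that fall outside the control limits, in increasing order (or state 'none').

Compare each point to [479.5, 490.3]: sample 1 = 494.7 > UCL; sample 2 = 475.3 < LCL.

1, 2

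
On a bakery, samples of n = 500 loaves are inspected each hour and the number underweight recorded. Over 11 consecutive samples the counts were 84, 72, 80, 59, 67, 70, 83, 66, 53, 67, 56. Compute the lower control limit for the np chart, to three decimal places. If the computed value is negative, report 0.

p̄ = Σdᵢ / (k·n) = 757 / (11 × 500) = 0.13764
LCL = np̄ − 3·√(np̄(1−p̄)) = 68.8182 − 3 × 7.7037 = 45.7072

45.707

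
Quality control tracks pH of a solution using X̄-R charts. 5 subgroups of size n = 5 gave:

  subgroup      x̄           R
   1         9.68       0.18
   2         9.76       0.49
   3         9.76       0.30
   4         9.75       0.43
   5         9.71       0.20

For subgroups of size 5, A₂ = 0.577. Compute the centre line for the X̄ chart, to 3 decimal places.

9.732

X̄̄ = (9.68 + 9.76 + 9.76 + 9.75 + 9.71) / 5 = 48.6600 / 5 = 9.7320
CL = X̄̄ = 9.7320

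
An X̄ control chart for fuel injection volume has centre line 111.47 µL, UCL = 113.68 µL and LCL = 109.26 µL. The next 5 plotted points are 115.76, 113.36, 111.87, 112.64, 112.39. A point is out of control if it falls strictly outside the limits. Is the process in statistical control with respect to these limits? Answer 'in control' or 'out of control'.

Compare each point to [109.26, 113.68]: sample 1 = 115.76 > UCL.

out of control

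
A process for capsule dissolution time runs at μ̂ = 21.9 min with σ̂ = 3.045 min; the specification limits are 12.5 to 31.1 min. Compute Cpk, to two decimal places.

1.01

Cpu = (USL − μ̂) / (3σ̂) = (31.1 − 21.9) / (3 × 3.045) = 1.0071; Cpl = (μ̂ − LSL) / (3σ̂) = (21.9 − 12.5) / (3 × 3.045) = 1.0290; Cpk = min(Cpu, Cpl) = 1.0071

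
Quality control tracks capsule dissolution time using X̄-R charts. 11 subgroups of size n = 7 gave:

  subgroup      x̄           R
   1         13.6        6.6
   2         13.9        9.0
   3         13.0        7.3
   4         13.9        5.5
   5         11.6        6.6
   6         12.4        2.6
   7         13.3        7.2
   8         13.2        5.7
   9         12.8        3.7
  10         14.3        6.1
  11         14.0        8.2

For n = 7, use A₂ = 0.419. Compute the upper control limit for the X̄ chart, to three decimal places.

X̄̄ = (13.6 + 13.9 + 13.0 + 13.9 + 11.6 + 12.4 + 13.3 + 13.2 + 12.8 + 14.3 + 14.0) / 11 = 146.0000 / 11 = 13.2727
R̄ = (6.6 + 9.0 + 7.3 + 5.5 + 6.6 + 2.6 + 7.2 + 5.7 + 3.7 + 6.1 + 8.2) / 11 = 68.5000 / 11 = 6.2273
UCL = X̄̄ + A₂·R̄ = 13.2727 + 0.419 × 6.2273 = 15.8820

15.882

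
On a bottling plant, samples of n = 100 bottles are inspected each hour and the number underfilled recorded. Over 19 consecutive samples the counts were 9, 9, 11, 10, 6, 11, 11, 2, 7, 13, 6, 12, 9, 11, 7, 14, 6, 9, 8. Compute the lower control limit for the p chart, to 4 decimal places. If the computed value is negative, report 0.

p̄ = Σdᵢ / (k·n) = 171 / (19 × 100) = 0.09000
LCL = p̄ − 3·√(p̄(1−p̄)/n) = 0.09000 − 3 × 0.02862 = 0.00415

0.0041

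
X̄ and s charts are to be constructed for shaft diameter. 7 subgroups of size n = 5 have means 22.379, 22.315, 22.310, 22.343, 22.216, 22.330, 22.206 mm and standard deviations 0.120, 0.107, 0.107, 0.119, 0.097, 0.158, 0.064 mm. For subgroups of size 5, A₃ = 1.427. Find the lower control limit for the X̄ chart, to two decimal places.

22.14

X̄̄ = (22.379 + 22.315 + 22.310 + 22.343 + 22.216 + 22.330 + 22.206) / 7 = 22.2999
s̄ = (0.120 + 0.107 + 0.107 + 0.119 + 0.097 + 0.158 + 0.064) / 7 = 0.1103
LCL = X̄̄ − A₃·s̄ = 22.2999 − 1.427 × 0.1103 = 22.1425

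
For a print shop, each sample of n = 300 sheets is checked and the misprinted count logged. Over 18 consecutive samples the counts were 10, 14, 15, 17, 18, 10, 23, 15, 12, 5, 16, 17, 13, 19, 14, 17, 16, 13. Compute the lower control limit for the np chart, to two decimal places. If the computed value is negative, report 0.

3.46

p̄ = Σdᵢ / (k·n) = 264 / (18 × 300) = 0.04889
LCL = np̄ − 3·√(np̄(1−p̄)) = 14.6667 − 3 × 3.7349 = 3.4619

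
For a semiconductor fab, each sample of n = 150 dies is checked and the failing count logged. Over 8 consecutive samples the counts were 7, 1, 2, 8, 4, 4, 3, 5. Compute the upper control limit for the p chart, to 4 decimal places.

p̄ = Σdᵢ / (k·n) = 34 / (8 × 150) = 0.02833
UCL = p̄ + 3·√(p̄(1−p̄)/n) = 0.02833 + 3 × √(0.02833×0.97167/150) = 0.02833 + 3 × 0.01355 = 0.06898

0.0690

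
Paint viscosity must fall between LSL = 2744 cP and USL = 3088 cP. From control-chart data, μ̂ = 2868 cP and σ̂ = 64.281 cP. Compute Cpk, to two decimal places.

Cpu = (USL − μ̂) / (3σ̂) = (3088 − 2868) / (3 × 64.281) = 1.1408; Cpl = (μ̂ − LSL) / (3σ̂) = (2868 − 2744) / (3 × 64.281) = 0.6430; Cpk = min(Cpu, Cpl) = 0.6430

0.64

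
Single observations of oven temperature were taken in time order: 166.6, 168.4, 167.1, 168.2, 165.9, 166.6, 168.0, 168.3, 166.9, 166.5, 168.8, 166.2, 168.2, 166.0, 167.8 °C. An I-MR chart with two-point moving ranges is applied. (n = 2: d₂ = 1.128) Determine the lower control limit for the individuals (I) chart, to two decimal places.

X̄ = (166.6 + 168.4 + 167.1 + 168.2 + 165.9 + 166.6 + 168.0 + 168.3 + 166.9 + 166.5 + 168.8 + 166.2 + 168.2 + 166.0 + 167.8) / 15 = 167.3000
Moving ranges: 1.8, 1.3, 1.1, 2.3, 0.7, 1.4, 0.3, 1.4, 0.4, 2.3, 2.6, 2.0, 2.2, 1.8; M̄R̄ = 21.6000 / 14 = 1.5429
LCL = X̄ − 3·M̄R̄/d₂ = 167.3000 − 3 × 1.5429 / 1.128 = 163.1967

163.20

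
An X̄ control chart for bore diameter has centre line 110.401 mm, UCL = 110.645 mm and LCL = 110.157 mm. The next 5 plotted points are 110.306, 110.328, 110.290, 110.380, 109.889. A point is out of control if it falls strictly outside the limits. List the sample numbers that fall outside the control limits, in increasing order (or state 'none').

5

Compare each point to [110.157, 110.645]: sample 5 = 109.889 < LCL.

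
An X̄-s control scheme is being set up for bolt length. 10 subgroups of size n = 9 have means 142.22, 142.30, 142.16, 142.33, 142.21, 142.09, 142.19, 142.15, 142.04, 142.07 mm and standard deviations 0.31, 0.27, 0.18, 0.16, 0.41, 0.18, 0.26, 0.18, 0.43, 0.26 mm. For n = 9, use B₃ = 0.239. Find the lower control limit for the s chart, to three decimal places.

s̄ = (0.31 + 0.27 + 0.18 + 0.16 + 0.41 + 0.18 + 0.26 + 0.18 + 0.43 + 0.26) / 10 = 0.2640
LCL_s = B₃·s̄ = 0.239 × 0.2640 = 0.0631

0.063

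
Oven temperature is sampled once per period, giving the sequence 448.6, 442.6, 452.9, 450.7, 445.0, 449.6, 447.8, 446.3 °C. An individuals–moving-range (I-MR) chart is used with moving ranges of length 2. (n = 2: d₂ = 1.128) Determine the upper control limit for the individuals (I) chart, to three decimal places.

X̄ = (448.6 + 442.6 + 452.9 + 450.7 + 445.0 + 449.6 + 447.8 + 446.3) / 8 = 447.9375
Moving ranges: 6.0, 10.3, 2.2, 5.7, 4.6, 1.8, 1.5; M̄R̄ = 32.1000 / 7 = 4.5857
UCL = X̄ + 3·M̄R̄/d₂ = 447.9375 + 3 × 4.5857 / 1.128 = 460.1335

460.134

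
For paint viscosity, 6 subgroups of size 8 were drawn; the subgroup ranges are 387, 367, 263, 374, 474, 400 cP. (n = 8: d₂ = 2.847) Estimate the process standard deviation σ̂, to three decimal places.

R̄ = (387 + 367 + 263 + 374 + 474 + 400) / 6 = 377.5000
σ̂ = R̄ / d₂ = 377.5000 / 2.847 = 132.5957

132.596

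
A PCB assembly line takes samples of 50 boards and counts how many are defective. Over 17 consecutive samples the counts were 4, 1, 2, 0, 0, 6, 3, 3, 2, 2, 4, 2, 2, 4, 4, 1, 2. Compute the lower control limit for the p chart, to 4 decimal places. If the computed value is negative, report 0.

0.0000

p̄ = Σdᵢ / (k·n) = 42 / (17 × 50) = 0.04941
LCL = p̄ − 3·√(p̄(1−p̄)/n) = 0.04941 − 3 × 0.03065 = -0.04254 → 0 (negative, so LCL = 0)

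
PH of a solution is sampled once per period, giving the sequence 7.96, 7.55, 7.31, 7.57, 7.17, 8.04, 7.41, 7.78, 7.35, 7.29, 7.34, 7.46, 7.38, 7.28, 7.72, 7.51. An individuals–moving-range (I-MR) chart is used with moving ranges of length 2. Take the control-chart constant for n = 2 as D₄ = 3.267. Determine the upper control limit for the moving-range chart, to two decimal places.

1.02

Moving ranges: 0.41, 0.24, 0.26, 0.40, 0.87, 0.63, 0.37, 0.43, 0.06, 0.05, 0.12, 0.08, 0.10, 0.44, 0.21; M̄R̄ = 4.6700 / 15 = 0.3113
UCL_MR = D₄·M̄R̄ = 3.267 × 0.3113 = 1.0171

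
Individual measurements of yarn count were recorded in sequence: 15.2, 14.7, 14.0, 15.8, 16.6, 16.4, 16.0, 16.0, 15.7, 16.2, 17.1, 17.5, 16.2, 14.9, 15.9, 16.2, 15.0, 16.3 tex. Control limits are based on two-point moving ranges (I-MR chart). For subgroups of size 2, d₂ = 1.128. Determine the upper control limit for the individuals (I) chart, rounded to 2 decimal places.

17.89

X̄ = (15.2 + 14.7 + 14.0 + 15.8 + 16.6 + 16.4 + 16.0 + 16.0 + 15.7 + 16.2 + 17.1 + 17.5 + 16.2 + 14.9 + 15.9 + 16.2 + 15.0 + 16.3) / 18 = 15.8722
Moving ranges: 0.5, 0.7, 1.8, 0.8, 0.2, 0.4, 0.0, 0.3, 0.5, 0.9, 0.4, 1.3, 1.3, 1.0, 0.3, 1.2, 1.3; M̄R̄ = 12.9000 / 17 = 0.7588
UCL = X̄ + 3·M̄R̄/d₂ = 15.8722 + 3 × 0.7588 / 1.128 = 17.8904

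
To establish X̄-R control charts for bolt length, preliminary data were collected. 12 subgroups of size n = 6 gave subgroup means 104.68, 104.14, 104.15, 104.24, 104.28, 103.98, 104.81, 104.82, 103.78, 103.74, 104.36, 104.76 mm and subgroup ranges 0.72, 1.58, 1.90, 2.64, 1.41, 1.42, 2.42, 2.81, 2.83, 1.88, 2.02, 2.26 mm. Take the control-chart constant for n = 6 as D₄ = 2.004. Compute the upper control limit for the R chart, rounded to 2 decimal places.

R̄ = (0.72 + 1.58 + 1.90 + 2.64 + 1.41 + 1.42 + 2.42 + 2.81 + 2.83 + 1.88 + 2.02 + 2.26) / 12 = 23.8900 / 12 = 1.9908
UCL_R = D₄·R̄ = 2.004 × 1.9908 = 3.9896

3.99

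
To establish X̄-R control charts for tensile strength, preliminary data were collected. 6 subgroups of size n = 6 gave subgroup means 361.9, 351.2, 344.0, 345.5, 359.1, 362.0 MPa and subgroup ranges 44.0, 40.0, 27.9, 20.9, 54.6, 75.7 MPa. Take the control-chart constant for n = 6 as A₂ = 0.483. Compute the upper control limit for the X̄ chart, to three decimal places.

375.130

X̄̄ = (361.9 + 351.2 + 344.0 + 345.5 + 359.1 + 362.0) / 6 = 2123.7000 / 6 = 353.9500
R̄ = (44.0 + 40.0 + 27.9 + 20.9 + 54.6 + 75.7) / 6 = 263.1000 / 6 = 43.8500
UCL = X̄̄ + A₂·R̄ = 353.9500 + 0.483 × 43.8500 = 375.1295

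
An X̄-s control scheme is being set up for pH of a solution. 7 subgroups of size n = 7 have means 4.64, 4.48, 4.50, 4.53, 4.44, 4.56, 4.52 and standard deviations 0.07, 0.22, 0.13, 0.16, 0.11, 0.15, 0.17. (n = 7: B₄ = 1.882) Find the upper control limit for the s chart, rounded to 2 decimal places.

0.27

s̄ = (0.07 + 0.22 + 0.13 + 0.16 + 0.11 + 0.15 + 0.17) / 7 = 0.1443
UCL_s = B₄·s̄ = 1.882 × 0.1443 = 0.2715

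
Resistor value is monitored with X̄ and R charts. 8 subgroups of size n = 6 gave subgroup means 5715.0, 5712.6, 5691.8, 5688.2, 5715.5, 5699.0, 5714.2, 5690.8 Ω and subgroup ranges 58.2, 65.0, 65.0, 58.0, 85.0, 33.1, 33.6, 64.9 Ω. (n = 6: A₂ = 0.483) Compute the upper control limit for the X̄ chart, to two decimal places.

5731.33

X̄̄ = (5715.0 + 5712.6 + 5691.8 + 5688.2 + 5715.5 + 5699.0 + 5714.2 + 5690.8) / 8 = 45627.1000 / 8 = 5703.3875
R̄ = (58.2 + 65.0 + 65.0 + 58.0 + 85.0 + 33.1 + 33.6 + 64.9) / 8 = 462.8000 / 8 = 57.8500
UCL = X̄̄ + A₂·R̄ = 5703.3875 + 0.483 × 57.8500 = 5731.3290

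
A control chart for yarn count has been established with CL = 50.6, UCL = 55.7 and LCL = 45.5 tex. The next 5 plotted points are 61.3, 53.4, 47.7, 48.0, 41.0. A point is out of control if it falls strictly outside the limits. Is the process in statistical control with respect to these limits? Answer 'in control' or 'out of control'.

Compare each point to [45.5, 55.7]: sample 1 = 61.3 > UCL; sample 5 = 41.0 < LCL.

out of control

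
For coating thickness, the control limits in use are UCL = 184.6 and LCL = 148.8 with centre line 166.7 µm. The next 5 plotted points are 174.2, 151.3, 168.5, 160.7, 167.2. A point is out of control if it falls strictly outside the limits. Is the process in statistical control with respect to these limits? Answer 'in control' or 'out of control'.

in control

All 5 points lie within [148.8, 184.6].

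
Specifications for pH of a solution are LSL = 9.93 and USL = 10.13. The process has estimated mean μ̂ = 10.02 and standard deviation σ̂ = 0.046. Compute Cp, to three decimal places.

Cp = (USL − LSL) / (6σ̂) = (10.13 − 9.93) / (6 × 0.046) = 0.2000 / 0.2760 = 0.7246

0.725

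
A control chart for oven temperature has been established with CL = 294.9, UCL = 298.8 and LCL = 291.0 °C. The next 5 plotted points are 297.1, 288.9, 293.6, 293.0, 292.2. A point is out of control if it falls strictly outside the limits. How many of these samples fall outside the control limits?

1

Compare each point to [291.0, 298.8]: sample 2 = 288.9 < LCL.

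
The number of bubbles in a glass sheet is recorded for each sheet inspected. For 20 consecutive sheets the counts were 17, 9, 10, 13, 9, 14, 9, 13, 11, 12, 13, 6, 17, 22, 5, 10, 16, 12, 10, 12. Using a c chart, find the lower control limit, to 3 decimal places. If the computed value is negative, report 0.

c̄ = (17 + 9 + 10 + 13 + 9 + 14 + 9 + 13 + 11 + 12 + 13 + 6 + 17 + 22 + 5 + 10 + 16 + 12 + 10 + 12) / 20 = 240 / 20 = 12.0000
LCL = c̄ − 3√c̄ = 12.0000 − 3 × 3.4641 = 1.6077

1.608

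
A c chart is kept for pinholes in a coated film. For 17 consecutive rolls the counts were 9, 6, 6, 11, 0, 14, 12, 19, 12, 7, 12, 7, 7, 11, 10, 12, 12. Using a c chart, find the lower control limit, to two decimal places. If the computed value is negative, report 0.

0.42

c̄ = (9 + 6 + 6 + 11 + 0 + 14 + 12 + 19 + 12 + 7 + 12 + 7 + 7 + 11 + 10 + 12 + 12) / 17 = 167 / 17 = 9.8235
LCL = c̄ − 3√c̄ = 9.8235 − 3 × 3.1343 = 0.4208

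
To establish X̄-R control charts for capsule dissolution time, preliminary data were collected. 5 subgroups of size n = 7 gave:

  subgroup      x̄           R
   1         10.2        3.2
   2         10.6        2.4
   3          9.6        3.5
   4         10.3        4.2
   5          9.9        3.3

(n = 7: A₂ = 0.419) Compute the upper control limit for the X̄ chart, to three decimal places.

11.511

X̄̄ = (10.2 + 10.6 + 9.6 + 10.3 + 9.9) / 5 = 50.6000 / 5 = 10.1200
R̄ = (3.2 + 2.4 + 3.5 + 4.2 + 3.3) / 5 = 16.6000 / 5 = 3.3200
UCL = X̄̄ + A₂·R̄ = 10.1200 + 0.419 × 3.3200 = 11.5111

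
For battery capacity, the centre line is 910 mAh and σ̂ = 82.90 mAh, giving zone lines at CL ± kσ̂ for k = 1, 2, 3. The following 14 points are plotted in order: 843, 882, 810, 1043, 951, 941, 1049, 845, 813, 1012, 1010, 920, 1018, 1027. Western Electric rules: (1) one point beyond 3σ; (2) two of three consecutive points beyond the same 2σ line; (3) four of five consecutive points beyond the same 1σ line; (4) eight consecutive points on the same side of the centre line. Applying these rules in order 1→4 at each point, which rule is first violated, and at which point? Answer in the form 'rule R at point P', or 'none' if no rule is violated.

Zone of each point (C = within 1σ̂, B = 1σ̂–2σ̂, A = 2σ̂–3σ̂, * = beyond 3σ̂; sign = side of CL): 1:-C, 2:-C, 3:-B, 4:+B, 5:+C, 6:+C, 7:+B, 8:-C, 9:-B, 10:+B, 11:+B, 12:+C, 13:+B, 14:+B
Rule 3 (four of five consecutive points beyond the same 1σ limit) is satisfied at point 14.

rule 3 at point 14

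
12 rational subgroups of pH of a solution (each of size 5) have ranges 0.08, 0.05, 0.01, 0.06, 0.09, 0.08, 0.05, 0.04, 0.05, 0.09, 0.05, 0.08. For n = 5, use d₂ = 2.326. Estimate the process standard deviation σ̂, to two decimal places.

R̄ = (0.08 + 0.05 + 0.01 + 0.06 + 0.09 + 0.08 + 0.05 + 0.04 + 0.05 + 0.09 + 0.05 + 0.08) / 12 = 0.0608
σ̂ = R̄ / d₂ = 0.0608 / 2.326 = 0.0262

0.03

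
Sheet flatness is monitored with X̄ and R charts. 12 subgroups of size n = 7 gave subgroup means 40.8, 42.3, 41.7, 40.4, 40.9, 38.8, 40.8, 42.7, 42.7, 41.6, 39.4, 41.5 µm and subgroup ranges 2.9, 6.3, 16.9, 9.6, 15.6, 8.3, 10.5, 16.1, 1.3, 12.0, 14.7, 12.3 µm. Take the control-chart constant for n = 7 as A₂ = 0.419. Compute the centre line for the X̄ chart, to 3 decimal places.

41.133

X̄̄ = (40.8 + 42.3 + 41.7 + 40.4 + 40.9 + 38.8 + 40.8 + 42.7 + 42.7 + 41.6 + 39.4 + 41.5) / 12 = 493.6000 / 12 = 41.1333
CL = X̄̄ = 41.1333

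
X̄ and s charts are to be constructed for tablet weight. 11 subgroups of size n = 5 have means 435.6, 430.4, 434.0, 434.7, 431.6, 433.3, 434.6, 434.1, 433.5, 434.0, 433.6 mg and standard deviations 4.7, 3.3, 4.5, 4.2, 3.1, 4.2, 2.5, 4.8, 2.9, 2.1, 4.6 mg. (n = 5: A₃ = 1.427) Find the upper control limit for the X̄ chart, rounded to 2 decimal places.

X̄̄ = (435.6 + 430.4 + 434.0 + 434.7 + 431.6 + 433.3 + 434.6 + 434.1 + 433.5 + 434.0 + 433.6) / 11 = 433.5818
s̄ = (4.7 + 3.3 + 4.5 + 4.2 + 3.1 + 4.2 + 2.5 + 4.8 + 2.9 + 2.1 + 4.6) / 11 = 3.7182
UCL = X̄̄ + A₃·s̄ = 433.5818 + 1.427 × 3.7182 = 438.8877

438.89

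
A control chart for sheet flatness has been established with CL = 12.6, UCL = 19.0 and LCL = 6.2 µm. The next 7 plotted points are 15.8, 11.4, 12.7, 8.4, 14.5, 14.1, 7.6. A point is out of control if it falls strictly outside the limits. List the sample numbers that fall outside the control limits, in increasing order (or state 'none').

none

All 7 points lie within [6.2, 19.0].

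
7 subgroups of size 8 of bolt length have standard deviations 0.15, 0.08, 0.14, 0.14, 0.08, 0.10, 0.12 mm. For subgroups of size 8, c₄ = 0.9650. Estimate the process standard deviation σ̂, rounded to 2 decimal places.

0.12

s̄ = (0.15 + 0.08 + 0.14 + 0.14 + 0.08 + 0.10 + 0.12) / 7 = 0.1157
σ̂ = s̄ / c₄ = 0.1157 / 0.9650 = 0.1199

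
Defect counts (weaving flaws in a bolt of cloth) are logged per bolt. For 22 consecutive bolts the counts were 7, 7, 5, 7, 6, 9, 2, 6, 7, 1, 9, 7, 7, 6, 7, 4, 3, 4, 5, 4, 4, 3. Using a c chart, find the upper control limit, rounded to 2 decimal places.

c̄ = (7 + 7 + 5 + 7 + 6 + 9 + 2 + 6 + 7 + 1 + 9 + 7 + 7 + 6 + 7 + 4 + 3 + 4 + 5 + 4 + 4 + 3) / 22 = 120 / 22 = 5.4545
UCL = c̄ + 3√c̄ = 5.4545 + 3 × √5.4545 = 5.4545 + 3 × 2.3355 = 12.4610

12.46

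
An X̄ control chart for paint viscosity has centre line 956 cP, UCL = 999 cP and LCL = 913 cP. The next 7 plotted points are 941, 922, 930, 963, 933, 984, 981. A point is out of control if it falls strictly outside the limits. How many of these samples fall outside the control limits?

All 7 points lie within [913, 999].

0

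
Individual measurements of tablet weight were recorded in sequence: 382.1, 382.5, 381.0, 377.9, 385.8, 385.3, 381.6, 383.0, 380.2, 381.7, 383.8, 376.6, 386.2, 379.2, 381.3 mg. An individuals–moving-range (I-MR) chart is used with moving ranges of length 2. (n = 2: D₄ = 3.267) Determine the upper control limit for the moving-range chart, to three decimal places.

Moving ranges: 0.4, 1.5, 3.1, 7.9, 0.5, 3.7, 1.4, 2.8, 1.5, 2.1, 7.2, 9.6, 7.0, 2.1; M̄R̄ = 50.8000 / 14 = 3.6286
UCL_MR = D₄·M̄R̄ = 3.267 × 3.6286 = 11.8545

11.855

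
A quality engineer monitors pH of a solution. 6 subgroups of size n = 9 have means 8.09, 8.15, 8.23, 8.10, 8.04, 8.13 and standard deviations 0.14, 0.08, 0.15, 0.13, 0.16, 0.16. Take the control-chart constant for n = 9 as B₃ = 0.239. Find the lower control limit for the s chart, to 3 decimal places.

s̄ = (0.14 + 0.08 + 0.15 + 0.13 + 0.16 + 0.16) / 6 = 0.1367
LCL_s = B₃·s̄ = 0.239 × 0.1367 = 0.0327

0.033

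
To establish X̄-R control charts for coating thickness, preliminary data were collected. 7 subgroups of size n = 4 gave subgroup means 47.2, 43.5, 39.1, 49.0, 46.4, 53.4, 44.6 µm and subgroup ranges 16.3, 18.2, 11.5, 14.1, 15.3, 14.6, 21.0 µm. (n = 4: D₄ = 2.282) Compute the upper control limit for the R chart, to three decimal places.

36.186

R̄ = (16.3 + 18.2 + 11.5 + 14.1 + 15.3 + 14.6 + 21.0) / 7 = 111.0000 / 7 = 15.8571
UCL_R = D₄·R̄ = 2.282 × 15.8571 = 36.1860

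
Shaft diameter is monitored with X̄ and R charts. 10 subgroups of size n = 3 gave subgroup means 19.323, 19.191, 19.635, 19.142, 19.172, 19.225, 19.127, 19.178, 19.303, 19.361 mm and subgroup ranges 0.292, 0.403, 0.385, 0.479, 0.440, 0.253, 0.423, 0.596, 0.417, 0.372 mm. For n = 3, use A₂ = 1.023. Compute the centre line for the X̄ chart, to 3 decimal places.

X̄̄ = (19.323 + 19.191 + 19.635 + 19.142 + 19.172 + 19.225 + 19.127 + 19.178 + 19.303 + 19.361) / 10 = 192.6570 / 10 = 19.2657
CL = X̄̄ = 19.2657

19.266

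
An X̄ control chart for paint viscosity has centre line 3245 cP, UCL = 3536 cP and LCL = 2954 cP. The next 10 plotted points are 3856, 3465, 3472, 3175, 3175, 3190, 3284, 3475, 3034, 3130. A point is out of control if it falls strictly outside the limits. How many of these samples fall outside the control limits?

1

Compare each point to [2954, 3536]: sample 1 = 3856 > UCL.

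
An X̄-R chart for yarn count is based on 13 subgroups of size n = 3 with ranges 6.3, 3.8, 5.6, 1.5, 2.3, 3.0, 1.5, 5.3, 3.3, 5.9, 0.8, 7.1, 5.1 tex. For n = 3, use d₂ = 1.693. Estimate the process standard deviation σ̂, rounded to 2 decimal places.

2.34

R̄ = (6.3 + 3.8 + 5.6 + 1.5 + 2.3 + 3.0 + 1.5 + 5.3 + 3.3 + 5.9 + 0.8 + 7.1 + 5.1) / 13 = 3.9615
σ̂ = R̄ / d₂ = 3.9615 / 1.693 = 2.3400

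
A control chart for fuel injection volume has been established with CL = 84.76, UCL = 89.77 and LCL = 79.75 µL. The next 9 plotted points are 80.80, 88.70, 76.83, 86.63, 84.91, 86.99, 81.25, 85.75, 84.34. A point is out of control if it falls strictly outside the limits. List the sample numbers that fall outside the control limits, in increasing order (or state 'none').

3

Compare each point to [79.75, 89.77]: sample 3 = 76.83 < LCL.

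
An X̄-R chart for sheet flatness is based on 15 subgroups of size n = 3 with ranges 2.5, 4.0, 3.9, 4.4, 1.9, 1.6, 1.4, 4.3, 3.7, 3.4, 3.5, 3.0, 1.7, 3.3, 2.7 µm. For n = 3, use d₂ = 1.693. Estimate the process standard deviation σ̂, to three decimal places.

R̄ = (2.5 + 4.0 + 3.9 + 4.4 + 1.9 + 1.6 + 1.4 + 4.3 + 3.7 + 3.4 + 3.5 + 3.0 + 1.7 + 3.3 + 2.7) / 15 = 3.0200
σ̂ = R̄ / d₂ = 3.0200 / 1.693 = 1.7838

1.784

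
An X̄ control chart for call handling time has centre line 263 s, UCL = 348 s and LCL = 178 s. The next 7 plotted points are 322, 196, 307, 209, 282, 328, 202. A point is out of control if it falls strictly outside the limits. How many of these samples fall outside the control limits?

All 7 points lie within [178, 348].

0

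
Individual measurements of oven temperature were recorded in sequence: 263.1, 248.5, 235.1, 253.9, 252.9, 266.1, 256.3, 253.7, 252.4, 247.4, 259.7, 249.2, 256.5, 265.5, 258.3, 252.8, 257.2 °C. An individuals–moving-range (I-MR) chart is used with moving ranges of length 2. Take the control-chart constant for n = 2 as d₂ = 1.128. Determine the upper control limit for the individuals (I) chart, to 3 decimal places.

277.213

X̄ = (263.1 + 248.5 + 235.1 + 253.9 + 252.9 + 266.1 + 256.3 + 253.7 + 252.4 + 247.4 + 259.7 + 249.2 + 256.5 + 265.5 + 258.3 + 252.8 + 257.2) / 17 = 254.6235
Moving ranges: 14.6, 13.4, 18.8, 1.0, 13.2, 9.8, 2.6, 1.3, 5.0, 12.3, 10.5, 7.3, 9.0, 7.2, 5.5, 4.4; M̄R̄ = 135.9000 / 16 = 8.4938
UCL = X̄ + 3·M̄R̄/d₂ = 254.6235 + 3 × 8.4938 / 1.128 = 277.2133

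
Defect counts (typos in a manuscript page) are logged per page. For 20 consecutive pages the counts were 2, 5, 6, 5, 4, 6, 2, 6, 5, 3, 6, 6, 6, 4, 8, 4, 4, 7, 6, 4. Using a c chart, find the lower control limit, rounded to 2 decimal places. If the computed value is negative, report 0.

0.00

c̄ = (2 + 5 + 6 + 5 + 4 + 6 + 2 + 6 + 5 + 3 + 6 + 6 + 6 + 4 + 8 + 4 + 4 + 7 + 6 + 4) / 20 = 99 / 20 = 4.9500
LCL = c̄ − 3√c̄ = 4.9500 − 3 × 2.2249 = -1.7246 → 0 (cannot be negative)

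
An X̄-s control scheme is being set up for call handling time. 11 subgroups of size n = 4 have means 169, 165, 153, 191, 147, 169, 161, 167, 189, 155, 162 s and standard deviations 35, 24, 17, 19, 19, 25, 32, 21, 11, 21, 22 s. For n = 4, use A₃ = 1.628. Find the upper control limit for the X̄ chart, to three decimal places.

202.590

X̄̄ = (169 + 165 + 153 + 191 + 147 + 169 + 161 + 167 + 189 + 155 + 162) / 11 = 166.1818
s̄ = (35 + 24 + 17 + 19 + 19 + 25 + 32 + 21 + 11 + 21 + 22) / 11 = 22.3636
UCL = X̄̄ + A₃·s̄ = 166.1818 + 1.628 × 22.3636 = 202.5898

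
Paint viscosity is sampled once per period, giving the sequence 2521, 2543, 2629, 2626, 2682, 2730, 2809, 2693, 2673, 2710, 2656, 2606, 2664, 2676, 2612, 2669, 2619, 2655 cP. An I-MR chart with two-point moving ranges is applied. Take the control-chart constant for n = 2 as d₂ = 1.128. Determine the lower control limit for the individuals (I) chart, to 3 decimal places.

2521.390

X̄ = (2521 + 2543 + 2629 + 2626 + 2682 + 2730 + 2809 + 2693 + 2673 + 2710 + 2656 + 2606 + 2664 + 2676 + 2612 + 2669 + 2619 + 2655) / 18 = 2654.0556
Moving ranges: 22, 86, 3, 56, 48, 79, 116, 20, 37, 54, 50, 58, 12, 64, 57, 50, 36; M̄R̄ = 848.0000 / 17 = 49.8824
LCL = X̄ − 3·M̄R̄/d₂ = 2654.0556 − 3 × 49.8824 / 1.128 = 2521.3897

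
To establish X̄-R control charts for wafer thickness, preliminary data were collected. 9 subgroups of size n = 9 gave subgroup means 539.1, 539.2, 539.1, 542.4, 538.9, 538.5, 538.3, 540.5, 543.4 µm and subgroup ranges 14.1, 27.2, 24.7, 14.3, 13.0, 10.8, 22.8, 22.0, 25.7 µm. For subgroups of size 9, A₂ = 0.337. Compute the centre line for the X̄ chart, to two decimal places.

539.93

X̄̄ = (539.1 + 539.2 + 539.1 + 542.4 + 538.9 + 538.5 + 538.3 + 540.5 + 543.4) / 9 = 4859.4000 / 9 = 539.9333
CL = X̄̄ = 539.9333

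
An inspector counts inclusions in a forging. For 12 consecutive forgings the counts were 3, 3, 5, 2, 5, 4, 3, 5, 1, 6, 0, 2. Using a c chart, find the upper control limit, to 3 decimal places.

c̄ = (3 + 3 + 5 + 2 + 5 + 4 + 3 + 5 + 1 + 6 + 0 + 2) / 12 = 39 / 12 = 3.2500
UCL = c̄ + 3√c̄ = 3.2500 + 3 × √3.2500 = 3.2500 + 3 × 1.8028 = 8.6583

8.658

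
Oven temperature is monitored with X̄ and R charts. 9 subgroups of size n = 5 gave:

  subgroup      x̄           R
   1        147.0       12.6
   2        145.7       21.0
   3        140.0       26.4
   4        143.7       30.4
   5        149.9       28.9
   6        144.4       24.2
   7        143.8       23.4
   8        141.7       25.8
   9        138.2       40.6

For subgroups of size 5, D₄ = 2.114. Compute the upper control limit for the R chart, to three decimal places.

54.800

R̄ = (12.6 + 21.0 + 26.4 + 30.4 + 28.9 + 24.2 + 23.4 + 25.8 + 40.6) / 9 = 233.3000 / 9 = 25.9222
UCL_R = D₄·R̄ = 2.114 × 25.9222 = 54.7996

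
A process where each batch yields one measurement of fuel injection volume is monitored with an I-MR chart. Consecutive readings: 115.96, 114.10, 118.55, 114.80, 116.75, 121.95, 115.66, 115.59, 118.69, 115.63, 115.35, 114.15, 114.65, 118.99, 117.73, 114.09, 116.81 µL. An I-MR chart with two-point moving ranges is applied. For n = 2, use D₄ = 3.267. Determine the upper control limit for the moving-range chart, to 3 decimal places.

Moving ranges: 1.86, 4.45, 3.75, 1.95, 5.20, 6.29, 0.07, 3.10, 3.06, 0.28, 1.20, 0.50, 4.34, 1.26, 3.64, 2.72; M̄R̄ = 43.6700 / 16 = 2.7294
UCL_MR = D₄·M̄R̄ = 3.267 × 2.7294 = 8.9169

8.917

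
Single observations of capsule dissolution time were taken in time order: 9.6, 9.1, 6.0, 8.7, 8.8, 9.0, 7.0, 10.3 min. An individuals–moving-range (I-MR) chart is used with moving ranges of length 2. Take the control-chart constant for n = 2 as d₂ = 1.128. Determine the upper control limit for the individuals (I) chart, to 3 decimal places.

13.084

X̄ = (9.6 + 9.1 + 6.0 + 8.7 + 8.8 + 9.0 + 7.0 + 10.3) / 8 = 8.5625
Moving ranges: 0.5, 3.1, 2.7, 0.1, 0.2, 2.0, 3.3; M̄R̄ = 11.9000 / 7 = 1.7000
UCL = X̄ + 3·M̄R̄/d₂ = 8.5625 + 3 × 1.7000 / 1.128 = 13.0838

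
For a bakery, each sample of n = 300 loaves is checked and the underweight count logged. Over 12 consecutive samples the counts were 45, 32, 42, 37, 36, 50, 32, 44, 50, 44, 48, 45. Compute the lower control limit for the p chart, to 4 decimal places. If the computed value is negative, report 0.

0.0801

p̄ = Σdᵢ / (k·n) = 505 / (12 × 300) = 0.14028
LCL = p̄ − 3·√(p̄(1−p̄)/n) = 0.14028 − 3 × 0.02005 = 0.08013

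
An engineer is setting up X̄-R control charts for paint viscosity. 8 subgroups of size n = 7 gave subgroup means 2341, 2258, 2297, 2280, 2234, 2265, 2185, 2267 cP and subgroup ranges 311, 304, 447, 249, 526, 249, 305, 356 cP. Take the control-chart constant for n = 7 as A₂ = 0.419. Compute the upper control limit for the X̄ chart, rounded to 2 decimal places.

X̄̄ = (2341 + 2258 + 2297 + 2280 + 2234 + 2265 + 2185 + 2267) / 8 = 18127.0000 / 8 = 2265.8750
R̄ = (311 + 304 + 447 + 249 + 526 + 249 + 305 + 356) / 8 = 2747.0000 / 8 = 343.3750
UCL = X̄̄ + A₂·R̄ = 2265.8750 + 0.419 × 343.3750 = 2409.7491

2409.75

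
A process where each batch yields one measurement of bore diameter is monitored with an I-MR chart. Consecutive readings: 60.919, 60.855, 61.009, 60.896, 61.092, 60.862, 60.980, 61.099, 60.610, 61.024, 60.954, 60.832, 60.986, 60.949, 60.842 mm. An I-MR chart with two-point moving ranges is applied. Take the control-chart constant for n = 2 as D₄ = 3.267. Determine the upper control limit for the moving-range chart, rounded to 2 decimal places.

Moving ranges: 0.064, 0.154, 0.113, 0.196, 0.230, 0.118, 0.119, 0.489, 0.414, 0.070, 0.122, 0.154, 0.037, 0.107; M̄R̄ = 2.3870 / 14 = 0.1705
UCL_MR = D₄·M̄R̄ = 3.267 × 0.1705 = 0.5570

0.56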